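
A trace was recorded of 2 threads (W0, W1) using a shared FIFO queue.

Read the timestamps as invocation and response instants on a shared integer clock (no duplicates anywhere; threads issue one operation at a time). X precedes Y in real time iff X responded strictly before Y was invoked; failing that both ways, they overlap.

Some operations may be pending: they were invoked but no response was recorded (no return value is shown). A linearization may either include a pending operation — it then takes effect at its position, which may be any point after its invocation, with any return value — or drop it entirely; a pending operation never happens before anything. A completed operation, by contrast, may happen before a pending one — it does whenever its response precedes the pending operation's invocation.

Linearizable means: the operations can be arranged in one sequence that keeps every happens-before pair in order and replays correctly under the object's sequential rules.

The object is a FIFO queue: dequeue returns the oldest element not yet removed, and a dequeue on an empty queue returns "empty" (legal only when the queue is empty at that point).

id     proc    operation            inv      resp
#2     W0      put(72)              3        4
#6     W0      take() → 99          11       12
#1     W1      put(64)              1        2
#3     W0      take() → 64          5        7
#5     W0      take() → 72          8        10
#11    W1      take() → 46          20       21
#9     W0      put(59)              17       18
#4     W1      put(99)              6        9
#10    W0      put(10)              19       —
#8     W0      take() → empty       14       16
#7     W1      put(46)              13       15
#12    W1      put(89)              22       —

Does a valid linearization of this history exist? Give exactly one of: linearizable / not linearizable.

witness order: #1, #2, #3, #4, #5, #6, #8, #7, #9, #10, #11
after step 1 (#1 put(64)): queue <64>
after step 2 (#2 put(72)): queue <64,72>
after step 3 (#3 take() → 64): queue <72>
after step 4 (#4 put(99)): queue <72,99>
after step 5 (#5 take() → 72): queue <99>
after step 6 (#6 take() → 99): queue <>
after step 7 (#8 take() → empty): queue <>
after step 8 (#7 put(46)): queue <46>
after step 9 (#9 put(59)): queue <46,59>
after step 10 (#10 put(10) (pending, included)): queue <46,59,10>
after step 11 (#11 take() → 46): queue <59,10>

linearizable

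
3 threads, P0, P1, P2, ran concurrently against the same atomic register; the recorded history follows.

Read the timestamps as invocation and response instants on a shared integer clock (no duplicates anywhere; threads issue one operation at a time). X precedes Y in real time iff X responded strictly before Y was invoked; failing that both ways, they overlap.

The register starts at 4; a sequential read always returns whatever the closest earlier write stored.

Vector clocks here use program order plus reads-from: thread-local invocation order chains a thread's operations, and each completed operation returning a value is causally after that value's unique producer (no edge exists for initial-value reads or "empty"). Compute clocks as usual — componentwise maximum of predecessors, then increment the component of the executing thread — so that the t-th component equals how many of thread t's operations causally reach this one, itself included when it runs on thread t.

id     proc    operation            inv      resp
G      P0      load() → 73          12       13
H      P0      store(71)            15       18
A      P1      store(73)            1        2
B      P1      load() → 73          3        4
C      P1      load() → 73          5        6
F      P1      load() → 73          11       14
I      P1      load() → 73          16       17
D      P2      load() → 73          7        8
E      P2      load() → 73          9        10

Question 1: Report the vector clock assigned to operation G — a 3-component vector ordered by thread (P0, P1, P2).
Answer: (1, 1, 0)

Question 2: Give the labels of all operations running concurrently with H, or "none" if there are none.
Answer: I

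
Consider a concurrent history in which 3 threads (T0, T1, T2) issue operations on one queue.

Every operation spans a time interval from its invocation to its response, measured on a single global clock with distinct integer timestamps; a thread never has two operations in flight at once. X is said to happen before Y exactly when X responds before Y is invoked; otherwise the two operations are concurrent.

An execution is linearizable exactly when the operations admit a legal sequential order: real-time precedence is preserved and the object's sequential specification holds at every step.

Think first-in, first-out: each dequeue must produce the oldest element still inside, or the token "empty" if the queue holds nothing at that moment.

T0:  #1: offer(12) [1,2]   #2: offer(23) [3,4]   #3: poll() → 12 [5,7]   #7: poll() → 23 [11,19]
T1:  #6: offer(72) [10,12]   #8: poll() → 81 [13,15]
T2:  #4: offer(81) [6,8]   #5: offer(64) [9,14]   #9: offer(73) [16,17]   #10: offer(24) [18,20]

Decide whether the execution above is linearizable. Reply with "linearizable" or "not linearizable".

linearizable

one valid linearization: #1, #2, #3, #4, #5, #6, #7, #8, #9, #10
step 1: #1 offer(12) — queue <12>
step 2: #2 offer(23) — queue <12,23>
step 3: #3 poll() → 12 — queue <23>
step 4: #4 offer(81) — queue <23,81>
step 5: #5 offer(64) — queue <23,81,64>
step 6: #6 offer(72) — queue <23,81,64,72>
step 7: #7 poll() → 23 — queue <81,64,72>
step 8: #8 poll() → 81 — queue <64,72>
step 9: #9 offer(73) — queue <64,72,73>
step 10: #10 offer(24) — queue <64,72,73,24>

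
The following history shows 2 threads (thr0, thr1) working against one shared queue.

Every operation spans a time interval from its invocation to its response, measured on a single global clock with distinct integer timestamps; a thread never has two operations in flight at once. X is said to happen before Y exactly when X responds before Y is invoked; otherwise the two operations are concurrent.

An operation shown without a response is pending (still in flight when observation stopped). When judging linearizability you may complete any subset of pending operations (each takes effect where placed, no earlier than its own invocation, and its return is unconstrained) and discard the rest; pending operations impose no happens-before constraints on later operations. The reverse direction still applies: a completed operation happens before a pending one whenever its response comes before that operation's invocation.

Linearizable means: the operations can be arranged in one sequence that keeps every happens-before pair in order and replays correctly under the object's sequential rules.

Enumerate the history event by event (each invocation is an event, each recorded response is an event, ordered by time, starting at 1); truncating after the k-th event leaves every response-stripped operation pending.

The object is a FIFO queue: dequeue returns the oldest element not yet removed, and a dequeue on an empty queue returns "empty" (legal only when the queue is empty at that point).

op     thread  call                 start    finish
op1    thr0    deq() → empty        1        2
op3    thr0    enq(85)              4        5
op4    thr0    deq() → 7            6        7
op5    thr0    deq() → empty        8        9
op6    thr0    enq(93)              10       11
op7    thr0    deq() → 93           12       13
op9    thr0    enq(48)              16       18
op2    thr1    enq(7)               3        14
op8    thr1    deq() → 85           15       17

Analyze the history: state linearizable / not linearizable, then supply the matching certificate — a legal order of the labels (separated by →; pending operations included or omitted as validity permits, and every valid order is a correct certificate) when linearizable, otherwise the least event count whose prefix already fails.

cut after 8 events: linearizable; cut after 9 events (op5 responds, time 9): not linearizable
exactly one order of the 4 completed ops respects real time; the queue replay fails
no escape via the 1 pending operation (op2): every completion choice fails
sample order op1, op3, op4, op5 (pending dropped) stalls at step 3 — op4 deq() → 7 has no legal effect

not linearizable — minimal violating prefix: 9 events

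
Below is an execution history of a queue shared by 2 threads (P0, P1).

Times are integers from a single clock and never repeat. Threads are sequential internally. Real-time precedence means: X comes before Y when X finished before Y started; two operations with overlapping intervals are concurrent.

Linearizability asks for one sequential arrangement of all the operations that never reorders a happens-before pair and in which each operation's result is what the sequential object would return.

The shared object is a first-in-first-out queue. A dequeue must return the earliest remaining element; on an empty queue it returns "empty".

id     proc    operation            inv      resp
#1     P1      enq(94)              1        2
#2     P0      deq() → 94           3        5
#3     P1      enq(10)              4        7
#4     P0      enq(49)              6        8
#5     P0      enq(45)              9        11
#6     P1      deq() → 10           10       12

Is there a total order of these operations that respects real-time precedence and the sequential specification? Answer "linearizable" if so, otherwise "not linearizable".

a witness: #1, #2, #3, #4, #5, #6
1. #1 enq(94), leaving queue <94>
2. #2 deq() → 94, leaving queue <>
3. #3 enq(10), leaving queue <10>
4. #4 enq(49), leaving queue <10,49>
5. #5 enq(45), leaving queue <10,49,45>
6. #6 deq() → 10, leaving queue <49,45>

linearizable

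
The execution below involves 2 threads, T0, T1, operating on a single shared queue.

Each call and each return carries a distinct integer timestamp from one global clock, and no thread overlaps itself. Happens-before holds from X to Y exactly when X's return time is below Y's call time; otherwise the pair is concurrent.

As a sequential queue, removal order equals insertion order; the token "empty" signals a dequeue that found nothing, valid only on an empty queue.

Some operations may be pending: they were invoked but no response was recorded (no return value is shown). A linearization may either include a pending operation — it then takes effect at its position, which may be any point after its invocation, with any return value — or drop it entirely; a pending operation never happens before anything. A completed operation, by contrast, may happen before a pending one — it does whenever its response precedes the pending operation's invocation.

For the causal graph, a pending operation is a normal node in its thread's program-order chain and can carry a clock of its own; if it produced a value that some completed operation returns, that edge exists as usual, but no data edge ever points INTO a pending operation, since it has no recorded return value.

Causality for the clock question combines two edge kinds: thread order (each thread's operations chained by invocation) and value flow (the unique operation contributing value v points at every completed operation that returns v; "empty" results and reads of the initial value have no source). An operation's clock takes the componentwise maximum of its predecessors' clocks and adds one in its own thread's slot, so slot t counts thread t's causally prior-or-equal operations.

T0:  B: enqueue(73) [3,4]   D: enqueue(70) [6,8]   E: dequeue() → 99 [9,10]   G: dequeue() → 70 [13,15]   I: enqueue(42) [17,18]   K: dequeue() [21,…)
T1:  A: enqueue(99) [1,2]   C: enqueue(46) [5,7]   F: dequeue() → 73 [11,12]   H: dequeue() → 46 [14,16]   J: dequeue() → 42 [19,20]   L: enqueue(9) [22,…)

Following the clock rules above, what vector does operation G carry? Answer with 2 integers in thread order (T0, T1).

invoked at 1, A has no predecessors; its own T1 bump gives (0, 1)
invoked at 3, B has no predecessors; its own T0 bump gives (1, 0)
VC(C, invoked at 5): max of VC(A)=(0, 1), then +1 on thread T1 → (0, 2)
VC(D, invoked at 6): max of VC(B)=(1, 0), then +1 on thread T0 → (2, 0)
VC(F, invoked at 11): max of VC(B)=(1, 0), VC(C)=(0, 2), then +1 on thread T1 → (1, 3)
VC(E, invoked at 9): max of VC(A)=(0, 1), VC(D)=(2, 0), then +1 on thread T0 → (3, 1)
VC(H, invoked at 14): max of VC(C)=(0, 2), VC(F)=(1, 3), then +1 on thread T1 → (1, 4)
VC(G, invoked at 13): max of VC(D)=(2, 0), VC(E)=(3, 1), then +1 on thread T0 → (4, 1)
VC(I, invoked at 17): max of VC(G)=(4, 1), then +1 on thread T0 → (5, 1)
VC(K, invoked at 21): max of VC(I)=(5, 1), then +1 on thread T0 → (6, 1)
VC(J, invoked at 19): max of VC(H)=(1, 4), VC(I)=(5, 1), then +1 on thread T1 → (5, 5)
VC(L, invoked at 22): max of VC(J)=(5, 5), then +1 on thread T1 → (5, 6)
target: VC(G) = (4, 1)

(4, 1)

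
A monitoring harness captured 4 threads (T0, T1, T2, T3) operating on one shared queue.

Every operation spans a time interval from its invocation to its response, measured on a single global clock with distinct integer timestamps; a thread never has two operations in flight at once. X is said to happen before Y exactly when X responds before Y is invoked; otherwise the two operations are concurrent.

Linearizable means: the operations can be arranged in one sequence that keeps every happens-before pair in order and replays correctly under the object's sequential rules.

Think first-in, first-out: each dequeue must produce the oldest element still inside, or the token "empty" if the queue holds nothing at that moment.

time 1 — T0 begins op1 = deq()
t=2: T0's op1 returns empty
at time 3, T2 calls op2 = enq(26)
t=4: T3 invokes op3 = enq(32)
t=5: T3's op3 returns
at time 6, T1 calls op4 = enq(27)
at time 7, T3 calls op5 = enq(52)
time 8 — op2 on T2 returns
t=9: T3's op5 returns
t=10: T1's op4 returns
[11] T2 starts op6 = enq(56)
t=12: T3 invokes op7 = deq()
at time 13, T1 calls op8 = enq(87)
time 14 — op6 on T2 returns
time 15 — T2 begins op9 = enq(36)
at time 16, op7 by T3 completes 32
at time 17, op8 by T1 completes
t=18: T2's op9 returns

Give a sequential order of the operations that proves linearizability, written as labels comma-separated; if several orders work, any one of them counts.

op1, op3, op2, op4, op5, op6, op7, op8, op9

step 1: op1 deq() → empty — queue <>
step 2: op3 enq(32) — queue <32>
step 3: op2 enq(26) — queue <32,26>
step 4: op4 enq(27) — queue <32,26,27>
step 5: op5 enq(52) — queue <32,26,27,52>
step 6: op6 enq(56) — queue <32,26,27,52,56>
step 7: op7 deq() → 32 — queue <26,27,52,56>
step 8: op8 enq(87) — queue <26,27,52,56,87>
step 9: op9 enq(36) — queue <26,27,52,56,87,36>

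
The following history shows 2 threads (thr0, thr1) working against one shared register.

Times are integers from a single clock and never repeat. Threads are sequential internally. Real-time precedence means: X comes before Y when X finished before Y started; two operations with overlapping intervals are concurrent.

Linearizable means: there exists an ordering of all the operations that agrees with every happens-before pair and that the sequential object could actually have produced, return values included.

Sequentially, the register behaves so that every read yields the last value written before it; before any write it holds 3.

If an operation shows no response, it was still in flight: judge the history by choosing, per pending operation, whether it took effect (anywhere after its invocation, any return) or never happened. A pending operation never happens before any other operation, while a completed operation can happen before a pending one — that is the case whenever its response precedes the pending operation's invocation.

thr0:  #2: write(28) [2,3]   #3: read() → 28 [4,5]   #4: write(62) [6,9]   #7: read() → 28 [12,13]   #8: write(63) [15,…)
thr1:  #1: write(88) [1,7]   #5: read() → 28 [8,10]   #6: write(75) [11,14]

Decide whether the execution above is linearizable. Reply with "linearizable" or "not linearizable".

not linearizable

already the first 13 events (up to #7's response at time 13) admit no linearization; the first 12 still do
no legal order exists: 7 real-time-consistent candidates over 6 completed register operations, all rejected
include/drop combinations of the 1 pending operation (#6) were all tried; none helps
for example #1, #2, #3, #4, #5, #7 (pending dropped) fails at step 5: #5 read() → 28 is not legal there
for example #1, #2, #3, #5, #4, #7 (pending dropped) fails at step 6: #7 read() → 28 is not legal there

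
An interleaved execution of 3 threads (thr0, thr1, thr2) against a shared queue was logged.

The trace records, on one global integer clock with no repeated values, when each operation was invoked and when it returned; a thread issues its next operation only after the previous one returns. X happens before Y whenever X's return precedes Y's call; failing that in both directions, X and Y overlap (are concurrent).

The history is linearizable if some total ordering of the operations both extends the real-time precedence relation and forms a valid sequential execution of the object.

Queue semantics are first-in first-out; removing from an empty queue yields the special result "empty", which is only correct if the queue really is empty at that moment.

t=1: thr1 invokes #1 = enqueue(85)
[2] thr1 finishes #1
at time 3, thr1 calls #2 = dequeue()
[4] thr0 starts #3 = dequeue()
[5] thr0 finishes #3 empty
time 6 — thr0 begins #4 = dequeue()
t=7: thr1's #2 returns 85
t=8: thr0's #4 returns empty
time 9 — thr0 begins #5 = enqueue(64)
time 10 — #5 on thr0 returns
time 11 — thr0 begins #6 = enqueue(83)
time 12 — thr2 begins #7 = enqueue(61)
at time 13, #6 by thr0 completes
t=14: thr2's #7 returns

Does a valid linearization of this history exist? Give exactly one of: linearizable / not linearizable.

linearizable

witness order: #1, #2, #3, #4, #5, #6, #7
after step 1 (#1 enqueue(85)): queue <85>
after step 2 (#2 dequeue() → 85): queue <>
after step 3 (#3 dequeue() → empty): queue <>
after step 4 (#4 dequeue() → empty): queue <>
after step 5 (#5 enqueue(64)): queue <64>
after step 6 (#6 enqueue(83)): queue <64,83>
after step 7 (#7 enqueue(61)): queue <64,83,61>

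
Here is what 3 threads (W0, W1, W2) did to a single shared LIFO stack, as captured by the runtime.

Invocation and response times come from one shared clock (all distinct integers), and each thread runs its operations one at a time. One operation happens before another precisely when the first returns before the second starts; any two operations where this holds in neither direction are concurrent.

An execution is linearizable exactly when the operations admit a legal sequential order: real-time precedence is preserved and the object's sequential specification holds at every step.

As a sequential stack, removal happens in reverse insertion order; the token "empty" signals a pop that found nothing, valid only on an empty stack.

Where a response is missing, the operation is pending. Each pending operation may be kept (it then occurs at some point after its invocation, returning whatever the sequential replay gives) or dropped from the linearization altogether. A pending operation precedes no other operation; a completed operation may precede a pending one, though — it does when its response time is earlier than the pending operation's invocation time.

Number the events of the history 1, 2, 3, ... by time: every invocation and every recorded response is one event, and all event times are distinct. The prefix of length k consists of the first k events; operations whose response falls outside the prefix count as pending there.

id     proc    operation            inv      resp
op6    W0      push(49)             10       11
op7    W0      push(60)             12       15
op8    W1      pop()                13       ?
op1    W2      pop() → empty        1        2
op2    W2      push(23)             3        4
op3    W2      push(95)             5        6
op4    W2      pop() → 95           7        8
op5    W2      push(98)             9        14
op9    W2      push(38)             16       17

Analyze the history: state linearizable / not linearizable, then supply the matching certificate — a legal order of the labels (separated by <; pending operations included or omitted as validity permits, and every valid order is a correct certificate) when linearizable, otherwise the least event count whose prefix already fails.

linearizable — witness: op1 < op2 < op3 < op4 < op5 < op6 < op7 < op8 < op9

step 1: op1 pop() → empty — stack <>
step 2: op2 push(23) — stack <23>
step 3: op3 push(95) — stack <23,95>
step 4: op4 pop() → 95 — stack <23>
step 5: op5 push(98) — stack <23,98>
step 6: op6 push(49) — stack <23,98,49>
step 7: op7 push(60) — stack <23,98,49,60>
step 8: op8 pop() (pending, included) — stack <23,98,49>
step 9: op9 push(38) — stack <23,98,49,38>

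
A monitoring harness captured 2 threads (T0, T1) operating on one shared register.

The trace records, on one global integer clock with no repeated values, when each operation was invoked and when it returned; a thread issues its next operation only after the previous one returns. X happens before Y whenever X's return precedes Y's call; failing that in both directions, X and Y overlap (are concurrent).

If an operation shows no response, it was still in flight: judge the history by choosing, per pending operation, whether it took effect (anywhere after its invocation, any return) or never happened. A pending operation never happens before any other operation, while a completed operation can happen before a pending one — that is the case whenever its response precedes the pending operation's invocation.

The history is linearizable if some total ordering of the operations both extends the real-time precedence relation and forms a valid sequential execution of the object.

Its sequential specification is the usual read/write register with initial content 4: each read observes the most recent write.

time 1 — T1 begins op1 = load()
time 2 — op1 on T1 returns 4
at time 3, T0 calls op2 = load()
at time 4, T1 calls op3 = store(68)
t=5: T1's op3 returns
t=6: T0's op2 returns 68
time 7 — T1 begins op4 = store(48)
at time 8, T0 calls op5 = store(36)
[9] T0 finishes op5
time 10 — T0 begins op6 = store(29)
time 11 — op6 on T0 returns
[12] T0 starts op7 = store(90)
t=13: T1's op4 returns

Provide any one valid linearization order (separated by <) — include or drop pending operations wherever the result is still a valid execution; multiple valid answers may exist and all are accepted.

step 1: op1 load() → 4 — value 4
step 2: op3 store(68) — value 68
step 3: op2 load() → 68 — value 68
step 4: op4 store(48) — value 48
step 5: op5 store(36) — value 36
step 6: op6 store(29) — value 29

op1 < op3 < op2 < op4 < op5 < op6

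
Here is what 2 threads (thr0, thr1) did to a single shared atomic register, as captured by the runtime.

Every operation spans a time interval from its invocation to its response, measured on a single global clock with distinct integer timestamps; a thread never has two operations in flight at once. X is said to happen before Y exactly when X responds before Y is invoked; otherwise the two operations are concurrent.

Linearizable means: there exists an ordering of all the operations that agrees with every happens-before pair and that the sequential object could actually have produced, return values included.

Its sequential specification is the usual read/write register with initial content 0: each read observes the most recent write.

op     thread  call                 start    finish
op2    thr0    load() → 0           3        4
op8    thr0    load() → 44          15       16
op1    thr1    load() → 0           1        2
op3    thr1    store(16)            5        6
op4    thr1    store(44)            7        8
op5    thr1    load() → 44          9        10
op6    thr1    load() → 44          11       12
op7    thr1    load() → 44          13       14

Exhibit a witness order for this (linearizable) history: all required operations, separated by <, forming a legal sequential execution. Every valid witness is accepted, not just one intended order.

1. op1 load() → 0, leaving value 0
2. op2 load() → 0, leaving value 0
3. op3 store(16), leaving value 16
4. op4 store(44), leaving value 44
5. op5 load() → 44, leaving value 44
6. op6 load() → 44, leaving value 44
7. op7 load() → 44, leaving value 44
8. op8 load() → 44, leaving value 44

op1 < op2 < op3 < op4 < op5 < op6 < op7 < op8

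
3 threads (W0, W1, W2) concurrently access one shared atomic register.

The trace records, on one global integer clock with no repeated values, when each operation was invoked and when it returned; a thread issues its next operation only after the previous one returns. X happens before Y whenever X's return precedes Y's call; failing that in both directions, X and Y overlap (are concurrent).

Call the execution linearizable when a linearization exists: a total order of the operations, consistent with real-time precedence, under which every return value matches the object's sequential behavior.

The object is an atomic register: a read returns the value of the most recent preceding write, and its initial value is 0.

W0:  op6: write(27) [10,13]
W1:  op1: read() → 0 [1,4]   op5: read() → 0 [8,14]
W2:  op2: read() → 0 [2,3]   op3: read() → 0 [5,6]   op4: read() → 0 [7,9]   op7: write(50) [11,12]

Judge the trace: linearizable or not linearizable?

linearizable

a witness: op1, op2, op3, op4, op5, op6, op7
1. op1 read() → 0, leaving value 0
2. op2 read() → 0, leaving value 0
3. op3 read() → 0, leaving value 0
4. op4 read() → 0, leaving value 0
5. op5 read() → 0, leaving value 0
6. op6 write(27), leaving value 27
7. op7 write(50), leaving value 50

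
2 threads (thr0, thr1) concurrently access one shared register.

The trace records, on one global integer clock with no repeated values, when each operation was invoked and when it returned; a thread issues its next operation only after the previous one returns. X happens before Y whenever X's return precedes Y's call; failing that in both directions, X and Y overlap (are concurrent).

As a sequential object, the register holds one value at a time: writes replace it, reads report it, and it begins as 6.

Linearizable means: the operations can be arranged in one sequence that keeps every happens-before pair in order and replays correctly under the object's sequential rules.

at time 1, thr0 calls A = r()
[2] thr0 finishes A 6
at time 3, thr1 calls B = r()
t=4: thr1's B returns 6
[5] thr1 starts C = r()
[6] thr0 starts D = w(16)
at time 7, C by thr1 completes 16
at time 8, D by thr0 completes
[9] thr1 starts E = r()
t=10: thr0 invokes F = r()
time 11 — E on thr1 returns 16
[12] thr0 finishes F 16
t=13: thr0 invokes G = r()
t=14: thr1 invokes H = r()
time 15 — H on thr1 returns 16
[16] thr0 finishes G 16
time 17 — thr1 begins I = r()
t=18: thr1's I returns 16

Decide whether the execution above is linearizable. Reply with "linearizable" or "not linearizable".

witness order: A, B, D, C, E, F, G, H, I
step 1: A r() → 6 — value 6
step 2: B r() → 6 — value 6
step 3: D w(16) — value 16
step 4: C r() → 16 — value 16
step 5: E r() → 16 — value 16
step 6: F r() → 16 — value 16
step 7: G r() → 16 — value 16
step 8: H r() → 16 — value 16
step 9: I r() → 16 — value 16

linearizable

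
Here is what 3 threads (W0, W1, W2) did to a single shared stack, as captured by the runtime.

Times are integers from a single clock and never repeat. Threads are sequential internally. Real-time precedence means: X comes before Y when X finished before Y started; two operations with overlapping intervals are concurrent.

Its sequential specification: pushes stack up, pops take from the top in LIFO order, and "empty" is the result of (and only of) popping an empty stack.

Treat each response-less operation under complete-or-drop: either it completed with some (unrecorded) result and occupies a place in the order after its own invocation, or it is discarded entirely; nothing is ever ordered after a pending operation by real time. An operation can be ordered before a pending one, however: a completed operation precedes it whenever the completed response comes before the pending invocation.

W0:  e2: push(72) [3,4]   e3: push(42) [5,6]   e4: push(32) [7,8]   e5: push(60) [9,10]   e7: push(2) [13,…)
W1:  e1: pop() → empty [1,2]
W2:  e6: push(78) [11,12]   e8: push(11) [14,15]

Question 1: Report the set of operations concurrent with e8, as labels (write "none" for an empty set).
Answer: e7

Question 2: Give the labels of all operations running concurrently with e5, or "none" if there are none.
Answer: none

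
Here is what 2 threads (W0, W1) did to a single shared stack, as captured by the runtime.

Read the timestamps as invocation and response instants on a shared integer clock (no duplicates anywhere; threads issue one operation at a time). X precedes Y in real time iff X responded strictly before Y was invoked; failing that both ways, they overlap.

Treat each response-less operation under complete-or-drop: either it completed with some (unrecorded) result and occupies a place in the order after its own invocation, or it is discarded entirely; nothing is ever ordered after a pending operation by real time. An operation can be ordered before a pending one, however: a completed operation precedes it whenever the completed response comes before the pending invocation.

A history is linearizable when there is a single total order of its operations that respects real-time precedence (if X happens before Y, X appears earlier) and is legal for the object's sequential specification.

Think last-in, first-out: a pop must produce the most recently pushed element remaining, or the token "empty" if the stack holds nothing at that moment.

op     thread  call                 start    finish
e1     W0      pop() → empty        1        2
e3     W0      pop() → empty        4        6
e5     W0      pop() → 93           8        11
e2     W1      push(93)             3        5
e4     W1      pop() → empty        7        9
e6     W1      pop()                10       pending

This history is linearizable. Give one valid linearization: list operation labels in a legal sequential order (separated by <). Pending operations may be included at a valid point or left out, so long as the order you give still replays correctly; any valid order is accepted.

e1 < e3 < e2 < e5 < e4

1. e1 pop() → empty, leaving stack <>
2. e3 pop() → empty, leaving stack <>
3. e2 push(93), leaving stack <93>
4. e5 pop() → 93, leaving stack <>
5. e4 pop() → empty, leaving stack <>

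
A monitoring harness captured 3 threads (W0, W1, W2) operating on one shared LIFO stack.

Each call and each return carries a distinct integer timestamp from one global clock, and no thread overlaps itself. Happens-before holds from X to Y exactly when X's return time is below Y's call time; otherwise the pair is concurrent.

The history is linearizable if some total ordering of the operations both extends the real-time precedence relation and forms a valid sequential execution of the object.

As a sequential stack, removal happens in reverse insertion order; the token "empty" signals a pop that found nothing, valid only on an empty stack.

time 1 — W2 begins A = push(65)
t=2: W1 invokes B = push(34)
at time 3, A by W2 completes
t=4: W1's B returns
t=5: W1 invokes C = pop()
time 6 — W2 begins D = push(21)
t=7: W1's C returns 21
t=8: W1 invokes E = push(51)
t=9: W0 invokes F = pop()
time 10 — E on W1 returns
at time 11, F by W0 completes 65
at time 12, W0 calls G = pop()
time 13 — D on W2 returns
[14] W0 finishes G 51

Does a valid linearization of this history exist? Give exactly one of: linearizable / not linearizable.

linearizable

a witness: B, A, D, C, F, E, G
step 1: B push(34) — stack <34>
step 2: A push(65) — stack <34,65>
step 3: D push(21) — stack <34,65,21>
step 4: C pop() → 21 — stack <34,65>
step 5: F pop() → 65 — stack <34>
step 6: E push(51) — stack <34,51>
step 7: G pop() → 51 — stack <34>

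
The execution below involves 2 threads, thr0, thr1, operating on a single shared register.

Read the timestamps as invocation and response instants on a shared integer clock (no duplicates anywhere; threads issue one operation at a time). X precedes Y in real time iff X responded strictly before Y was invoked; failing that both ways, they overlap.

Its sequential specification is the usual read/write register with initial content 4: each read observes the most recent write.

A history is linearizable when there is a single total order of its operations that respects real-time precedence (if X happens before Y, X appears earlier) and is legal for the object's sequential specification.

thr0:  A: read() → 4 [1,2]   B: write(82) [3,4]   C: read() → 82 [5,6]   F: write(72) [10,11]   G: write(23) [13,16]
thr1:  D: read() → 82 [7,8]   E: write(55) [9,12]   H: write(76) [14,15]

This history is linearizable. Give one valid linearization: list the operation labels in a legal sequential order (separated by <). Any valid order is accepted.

1. A read() → 4, leaving value 4
2. B write(82), leaving value 82
3. C read() → 82, leaving value 82
4. D read() → 82, leaving value 82
5. E write(55), leaving value 55
6. F write(72), leaving value 72
7. G write(23), leaving value 23
8. H write(76), leaving value 76

A < B < C < D < E < F < G < H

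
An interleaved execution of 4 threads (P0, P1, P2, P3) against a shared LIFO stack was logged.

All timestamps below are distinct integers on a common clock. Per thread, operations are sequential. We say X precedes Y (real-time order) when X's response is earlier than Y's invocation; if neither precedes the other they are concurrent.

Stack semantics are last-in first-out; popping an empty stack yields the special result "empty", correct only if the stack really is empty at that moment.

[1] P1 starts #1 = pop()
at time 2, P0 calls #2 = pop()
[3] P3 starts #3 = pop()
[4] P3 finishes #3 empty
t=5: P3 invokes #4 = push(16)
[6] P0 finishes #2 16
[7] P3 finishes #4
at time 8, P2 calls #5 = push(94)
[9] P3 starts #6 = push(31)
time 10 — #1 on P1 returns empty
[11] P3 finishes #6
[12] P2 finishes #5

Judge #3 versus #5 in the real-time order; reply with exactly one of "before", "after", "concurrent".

before

#3 spans [3,4], #5 spans [8,12]
resp(#3)=4 < inv(#5)=8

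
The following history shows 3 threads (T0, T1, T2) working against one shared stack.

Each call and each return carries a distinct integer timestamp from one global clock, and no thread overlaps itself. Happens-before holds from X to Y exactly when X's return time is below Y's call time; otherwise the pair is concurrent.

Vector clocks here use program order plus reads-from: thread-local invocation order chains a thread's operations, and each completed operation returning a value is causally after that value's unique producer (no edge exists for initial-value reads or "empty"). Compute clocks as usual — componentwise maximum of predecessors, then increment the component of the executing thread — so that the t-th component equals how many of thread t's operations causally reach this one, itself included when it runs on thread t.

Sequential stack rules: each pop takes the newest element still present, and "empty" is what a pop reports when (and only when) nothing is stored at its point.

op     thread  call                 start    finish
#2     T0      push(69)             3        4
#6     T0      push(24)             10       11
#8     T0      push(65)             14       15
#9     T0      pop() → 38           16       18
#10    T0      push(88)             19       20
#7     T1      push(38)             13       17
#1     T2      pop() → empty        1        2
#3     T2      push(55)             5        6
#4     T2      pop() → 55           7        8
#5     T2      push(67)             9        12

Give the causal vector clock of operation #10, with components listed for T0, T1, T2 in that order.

#1 (invocation 1): nothing precedes it; T2's component alone gives (0, 0, 1)
#7 (invocation 13): nothing precedes it; T1's component alone gives (0, 1, 0)
#2 (invocation 3): nothing precedes it; T0's component alone gives (1, 0, 0)
from VC(#1)=(0, 0, 1), #3 (invoked 5) maxes components and bumps T2 → (0, 0, 2)
from VC(#2)=(1, 0, 0), #6 (invoked 10) maxes components and bumps T0 → (2, 0, 0)
from VC(#3)=(0, 0, 2), #4 (invoked 7) maxes components and bumps T2 → (0, 0, 3)
from VC(#6)=(2, 0, 0), #8 (invoked 14) maxes components and bumps T0 → (3, 0, 0)
from VC(#4)=(0, 0, 3), #5 (invoked 9) maxes components and bumps T2 → (0, 0, 4)
from VC(#7)=(0, 1, 0), VC(#8)=(3, 0, 0), #9 (invoked 16) maxes components and bumps T0 → (4, 1, 0)
from VC(#9)=(4, 1, 0), #10 (invoked 19) maxes components and bumps T0 → (5, 1, 0)
target: VC(#10) = (5, 1, 0)

(5, 1, 0)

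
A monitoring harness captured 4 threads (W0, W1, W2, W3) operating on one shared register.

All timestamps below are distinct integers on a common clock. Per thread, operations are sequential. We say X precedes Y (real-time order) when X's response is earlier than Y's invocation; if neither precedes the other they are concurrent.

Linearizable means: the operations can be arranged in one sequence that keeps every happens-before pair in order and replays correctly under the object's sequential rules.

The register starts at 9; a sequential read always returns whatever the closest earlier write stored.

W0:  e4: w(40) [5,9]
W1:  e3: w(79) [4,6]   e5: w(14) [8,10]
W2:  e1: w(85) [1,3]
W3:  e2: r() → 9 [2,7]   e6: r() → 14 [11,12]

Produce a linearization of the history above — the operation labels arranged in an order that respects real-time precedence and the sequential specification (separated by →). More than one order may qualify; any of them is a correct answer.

e2 → e1 → e3 → e4 → e5 → e6

1. e2 r() → 9, leaving value 9
2. e1 w(85), leaving value 85
3. e3 w(79), leaving value 79
4. e4 w(40), leaving value 40
5. e5 w(14), leaving value 14
6. e6 r() → 14, leaving value 14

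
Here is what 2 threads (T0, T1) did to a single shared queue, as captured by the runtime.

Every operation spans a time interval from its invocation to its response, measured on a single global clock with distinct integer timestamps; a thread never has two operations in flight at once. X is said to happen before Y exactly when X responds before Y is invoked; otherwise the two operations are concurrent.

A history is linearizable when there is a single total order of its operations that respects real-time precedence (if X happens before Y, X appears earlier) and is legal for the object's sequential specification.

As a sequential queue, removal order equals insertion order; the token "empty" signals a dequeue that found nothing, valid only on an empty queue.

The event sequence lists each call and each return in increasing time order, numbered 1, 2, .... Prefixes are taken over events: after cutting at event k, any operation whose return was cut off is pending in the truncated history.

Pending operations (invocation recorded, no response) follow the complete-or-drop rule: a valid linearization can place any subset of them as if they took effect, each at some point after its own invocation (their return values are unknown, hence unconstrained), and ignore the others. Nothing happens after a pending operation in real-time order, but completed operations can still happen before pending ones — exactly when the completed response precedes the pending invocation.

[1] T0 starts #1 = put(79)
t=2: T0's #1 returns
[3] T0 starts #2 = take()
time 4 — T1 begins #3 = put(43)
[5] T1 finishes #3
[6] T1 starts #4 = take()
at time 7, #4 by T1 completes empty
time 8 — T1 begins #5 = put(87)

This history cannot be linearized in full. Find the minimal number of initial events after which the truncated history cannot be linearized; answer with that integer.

a valid linearization of events 1..6 exists, for instance #1, #2, #3:
step 1: #1 put(79) — queue <79>
step 2: #2 take() (pending, included) — queue <>
step 3: #3 put(43) — queue <43>
at event 7 (#4's time-7 response) nothing linearizes any more
no escape via the 1 pending operation (#2): every completion choice fails
take #1, #3, #4 (pending dropped): step 3 already fails, because #4 take() → empty cannot occur there

7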